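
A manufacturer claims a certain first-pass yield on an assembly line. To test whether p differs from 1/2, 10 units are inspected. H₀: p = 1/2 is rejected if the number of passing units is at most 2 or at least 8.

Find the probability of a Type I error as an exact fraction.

α = P(Y ≤ 2 or Y ≥ 8 | p = 1/2), Y ~ Binomial(10, 1/2).
By symmetry, α = 2·P(Y ≤ 2) = 2·(1 + 10 + 45)/1024 = 112/1024 = 7/64.

7/64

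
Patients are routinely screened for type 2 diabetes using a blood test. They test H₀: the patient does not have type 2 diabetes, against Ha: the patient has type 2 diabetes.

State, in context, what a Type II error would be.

A Type II error would mean concluding that the patient does not have type 2 diabetes (or at least failing to establish that the patient has type 2 diabetes) when in fact the patient has type 2 diabetes.

A Type II error is failing to reject H₀ when H₀ is false.
Here that means clearing the patient as negative when actually the patient has type 2 diabetes.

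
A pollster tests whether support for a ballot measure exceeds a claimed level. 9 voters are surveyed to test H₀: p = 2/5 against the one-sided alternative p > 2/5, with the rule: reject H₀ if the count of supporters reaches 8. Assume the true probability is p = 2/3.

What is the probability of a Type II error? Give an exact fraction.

A Type II error is failing to reject when Ha holds: with p = 2/3, β = P(Y ≤ 7).
Adding the binomial probabilities P(Y=0)+…+P(Y=7) at p = 2/3 gives 16867/19683.

16867/19683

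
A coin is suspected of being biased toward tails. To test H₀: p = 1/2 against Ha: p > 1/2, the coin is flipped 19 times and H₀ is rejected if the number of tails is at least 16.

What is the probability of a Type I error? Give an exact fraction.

145/65536

Under H₀, Y ~ Binomial(19, 1/2), and α = P(Y ≥ 16).
That's C(19,16) + C(19,17) + C(19,18) + C(19,19) over 2^19, i.e. (969 + 171 + 19 + 1)/524288 = 1160/524288 = 145/65536.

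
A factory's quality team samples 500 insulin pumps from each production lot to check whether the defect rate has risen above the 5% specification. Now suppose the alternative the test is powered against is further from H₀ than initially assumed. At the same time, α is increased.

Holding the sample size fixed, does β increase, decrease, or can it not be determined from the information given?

The further the true parameter sits from the null value, the more of the Ha sampling distribution falls in the rejection region. A larger α widens the rejection region, so when the alternative is true more outcomes lead to rejection — failing to reject becomes less likely. Both changes push β in the same direction.

It decreases.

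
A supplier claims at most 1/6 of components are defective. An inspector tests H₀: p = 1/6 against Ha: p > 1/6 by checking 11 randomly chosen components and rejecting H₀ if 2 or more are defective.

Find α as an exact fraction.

The significance level is the probability, assuming p = 1/6, of seeing 2 or more defectives in 11 draws.
α = 1 − P(Y ≤ 1) = 1 − 9765625/22674816 = 12909191/22674816.

12909191/22674816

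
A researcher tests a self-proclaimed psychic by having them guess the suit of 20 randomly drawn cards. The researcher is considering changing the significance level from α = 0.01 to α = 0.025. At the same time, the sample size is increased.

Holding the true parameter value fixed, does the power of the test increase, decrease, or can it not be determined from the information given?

It increases.

A larger α widens the rejection region, so when the alternative is true more outcomes lead to rejection — failing to reject becomes less likely. More data shrinks sampling variability; the test statistic under Ha concentrates further from the null value, making rejection more likely. Both changes push β in the same direction.
Since power = 1 − β and β decreases, power increases.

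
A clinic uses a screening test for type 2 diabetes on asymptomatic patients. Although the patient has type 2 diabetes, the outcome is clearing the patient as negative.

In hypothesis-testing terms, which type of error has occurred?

The null hypothesis here is that the patient does not have type 2 diabetes.
'Clearing the patient as negative' corresponds to failing to reject H₀.
H₀ was not rejected but H₀ is false — a Type II error (false negative).

Type II error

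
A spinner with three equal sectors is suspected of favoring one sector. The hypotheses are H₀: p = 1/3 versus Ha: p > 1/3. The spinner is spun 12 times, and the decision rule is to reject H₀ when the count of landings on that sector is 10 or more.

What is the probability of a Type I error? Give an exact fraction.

Under H₀, X ~ Binomial(12, 1/3), and α = P(X ≥ 10).
Adding the binomial terms for j = 10 through 12 with p = 1/3 yields 289/531441.

289/531441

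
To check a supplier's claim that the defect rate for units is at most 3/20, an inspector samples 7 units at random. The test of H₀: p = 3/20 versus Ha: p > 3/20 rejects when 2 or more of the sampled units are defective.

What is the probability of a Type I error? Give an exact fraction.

Under H₀, K ~ Binomial(7, 3/20); the Type I error rate is P(K ≥ 2).
α = 1 − P(K ≤ 1) = 1 − 458613811/640000000 = 181386189/640000000.

181386189/640000000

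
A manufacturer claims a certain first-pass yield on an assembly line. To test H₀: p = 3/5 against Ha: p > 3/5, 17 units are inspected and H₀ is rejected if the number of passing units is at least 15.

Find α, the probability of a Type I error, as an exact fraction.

α = P(reject H₀ | H₀ true) = P(K ≥ 15 | p = 3/5), with K ~ Binomial(17, 3/5).
Adding the binomial terms for j = 15 through 17 with p = 3/5 yields 1879706817/152587890625.

1879706817/152587890625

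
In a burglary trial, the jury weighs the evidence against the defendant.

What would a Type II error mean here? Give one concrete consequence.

A Type II error would mean concluding that the defendant is innocent (or at least failing to establish that the defendant is guilty) when in fact the defendant is guilty. Consequence: a guilty person goes free.

With the conventional null hypothesis that the defendant is innocent:
A Type II error is failing to reject H₀ when H₀ is false.
Here that means acquitting the defendant when actually the defendant is guilty.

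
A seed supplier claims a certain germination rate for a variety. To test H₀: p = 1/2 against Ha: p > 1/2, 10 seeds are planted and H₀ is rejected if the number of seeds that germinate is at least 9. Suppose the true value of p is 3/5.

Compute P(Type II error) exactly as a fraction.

9312916/9765625

Under the alternative p = 3/5, K ~ Binomial(10, 3/5); β is the probability the test does not reject, P(K < 9).
Summing C(10,j)·(3/5)^j·(2/5)^{10-j} for j = 0..8 gives 9312916/9765625.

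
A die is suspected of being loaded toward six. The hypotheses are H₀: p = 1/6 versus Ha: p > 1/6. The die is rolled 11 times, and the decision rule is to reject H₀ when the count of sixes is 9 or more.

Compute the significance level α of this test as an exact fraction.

The Type I error probability is α = P(Y ≥ 9) computed under H₀, where Y ~ Binomial(11, 1/6).
Summing C(11,j)(1/6)^j(5/6)^{11−j} for j = 9,…,11 gives 53/13436928.

53/13436928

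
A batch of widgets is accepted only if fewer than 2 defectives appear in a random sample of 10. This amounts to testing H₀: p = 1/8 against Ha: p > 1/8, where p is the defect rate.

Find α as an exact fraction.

387730505/1073741824

α = P(reject H₀ | H₀ true) = P(Y ≥ 2 | p = 1/8), Y ~ Binomial(10, 1/8).
α = 1 − P(Y ≤ 1) = 1 − 686011319/1073741824 = 387730505/1073741824.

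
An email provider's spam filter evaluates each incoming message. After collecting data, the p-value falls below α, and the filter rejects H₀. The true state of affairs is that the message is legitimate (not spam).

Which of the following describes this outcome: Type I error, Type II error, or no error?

The conventional null hypothesis here is that the message is legitimate (not spam).
H₀ was rejected, but H₀ is actually true.
Rejecting a true null hypothesis is a Type I error (false positive).

Type I error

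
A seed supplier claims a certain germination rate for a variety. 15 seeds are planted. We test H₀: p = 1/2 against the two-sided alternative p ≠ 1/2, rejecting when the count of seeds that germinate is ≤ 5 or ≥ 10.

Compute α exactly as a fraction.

309/1024

The significance level is the null-hypothesis probability of the rejection region {≤5} ∪ {≥10}.
By symmetry, α = 2·P(X ≤ 5) = 2·(1 + 15 + 105 + 455 + 1365 + 3003)/32768 = 9888/32768 = 309/1024.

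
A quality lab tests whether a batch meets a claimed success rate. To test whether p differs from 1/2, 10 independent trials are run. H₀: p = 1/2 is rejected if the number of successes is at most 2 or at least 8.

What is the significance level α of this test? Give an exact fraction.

7/64

Under H₀, X ~ Binomial(10, 1/2); α is the probability of landing in either tail, P(X ≤ 2) + P(X ≥ 8).
By symmetry, α = 2·P(X ≤ 2) = 2·(1 + 10 + 45)/1024 = 112/1024 = 7/64.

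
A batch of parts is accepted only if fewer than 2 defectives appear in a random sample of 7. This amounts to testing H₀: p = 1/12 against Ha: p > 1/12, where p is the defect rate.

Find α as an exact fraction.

α = P(reject H₀ | H₀ true) = P(K ≥ 2 | p = 1/12), K ~ Binomial(7, 1/12).
α = 1 − P(K ≤ 1) = 1 − 1771561/1990656 = 219095/1990656.

219095/1990656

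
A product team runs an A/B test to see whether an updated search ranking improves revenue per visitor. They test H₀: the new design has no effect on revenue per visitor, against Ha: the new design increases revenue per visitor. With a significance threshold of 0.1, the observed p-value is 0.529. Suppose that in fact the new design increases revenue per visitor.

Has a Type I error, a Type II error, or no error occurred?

Since p = 0.529 ≥ α = 0.1, H₀ is not rejected.
H₀ is false (actually the new design increases revenue per visitor).
Failing to reject a false H₀ is a Type II error.

Type II error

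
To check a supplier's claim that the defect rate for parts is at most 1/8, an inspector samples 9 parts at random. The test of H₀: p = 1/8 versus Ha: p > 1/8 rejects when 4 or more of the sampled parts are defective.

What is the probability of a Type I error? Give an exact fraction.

76589/4194304

α = P(reject H₀ | H₀ true) = P(S ≥ 4 | p = 1/8), S ~ Binomial(9, 1/8).
Via the complement, α = 1 − Σ_{j=0}^{3} C(9,j)(1/8)^j(7/8)^{9-j} = 76589/4194304.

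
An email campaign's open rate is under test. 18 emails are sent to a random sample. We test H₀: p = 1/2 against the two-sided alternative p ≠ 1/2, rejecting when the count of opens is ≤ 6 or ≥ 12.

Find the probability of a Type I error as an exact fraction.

7795/32768

The significance level is the null-hypothesis probability of the rejection region {≤6} ∪ {≥12}.
The two tails are symmetric, so α = 2·(1 + 18 + 153 + 816 + 3060 + 8568 + 18564)/2^18 = 62360/262144 = 7795/32768.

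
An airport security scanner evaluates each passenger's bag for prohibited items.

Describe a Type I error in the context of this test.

A Type I error would mean concluding that the bag contains a prohibited item when in fact the bag contains no prohibited items.

With the conventional null hypothesis that the bag contains no prohibited items:
A Type I error is rejecting H₀ when H₀ is true.
Here that means flagging the bag for a manual search when actually the bag contains no prohibited items.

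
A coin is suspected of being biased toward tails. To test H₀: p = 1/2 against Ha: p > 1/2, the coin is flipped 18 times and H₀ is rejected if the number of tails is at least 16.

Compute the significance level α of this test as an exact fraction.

α = P(reject H₀ | H₀ true) = P(X ≥ 16 | p = 1/2), with X ~ Binomial(18, 1/2).
That's C(18,16) + C(18,17) + C(18,18) over 2^18, i.e. (153 + 18 + 1)/262144 = 172/262144 = 43/65536.

43/65536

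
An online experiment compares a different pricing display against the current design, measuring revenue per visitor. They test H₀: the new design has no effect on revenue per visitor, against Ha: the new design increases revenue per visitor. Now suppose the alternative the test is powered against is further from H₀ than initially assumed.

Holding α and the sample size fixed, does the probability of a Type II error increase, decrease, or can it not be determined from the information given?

It decreases.

A bigger departure from H₀ is easier for the test to detect, so it fails to reject less often.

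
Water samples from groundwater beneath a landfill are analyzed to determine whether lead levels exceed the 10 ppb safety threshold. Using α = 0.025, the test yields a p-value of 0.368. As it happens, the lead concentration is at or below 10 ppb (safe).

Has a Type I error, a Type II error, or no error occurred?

Neither — the decision is correct.

The conventional null hypothesis is that the lead concentration is at or below 10 ppb (safe).
Since p = 0.368 ≥ α = 0.025, H₀ is not rejected.
H₀ is true (actually the lead concentration is at or below 10 ppb (safe)).
The decision matches the true state — no error.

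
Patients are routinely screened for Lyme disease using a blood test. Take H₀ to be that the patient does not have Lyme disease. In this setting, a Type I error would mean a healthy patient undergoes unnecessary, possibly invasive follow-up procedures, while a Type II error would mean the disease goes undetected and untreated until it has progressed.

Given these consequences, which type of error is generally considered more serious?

The Type II consequence (the disease goes undetected and untreated until it has progressed) is more severe than the Type I consequence (a healthy patient undergoes unnecessary, possibly invasive follow-up procedures).

Type II error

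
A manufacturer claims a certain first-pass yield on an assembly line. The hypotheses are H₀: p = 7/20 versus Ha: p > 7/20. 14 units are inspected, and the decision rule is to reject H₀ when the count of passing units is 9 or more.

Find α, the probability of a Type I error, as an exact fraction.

39884294187407537/1638400000000000000

The Type I error probability is α = P(K ≥ 9) computed under H₀, where K ~ Binomial(14, 7/20).
P(K ≥ 9) = Σ_{j=9}^{14} C(14,j)·(7/20)^j·(13/20)^{14-j} = 39884294187407537/1638400000000000000.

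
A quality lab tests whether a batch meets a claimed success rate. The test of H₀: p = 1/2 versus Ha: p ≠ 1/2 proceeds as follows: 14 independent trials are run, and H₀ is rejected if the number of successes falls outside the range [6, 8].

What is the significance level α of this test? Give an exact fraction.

α = P(K ≤ 5 or K ≥ 9 | p = 1/2), K ~ Binomial(14, 1/2).
The two tails are symmetric, so α = 2·(1 + 14 + 91 + 364 + 1001 + 2002)/2^14 = 6946/16384 = 3473/8192.

3473/8192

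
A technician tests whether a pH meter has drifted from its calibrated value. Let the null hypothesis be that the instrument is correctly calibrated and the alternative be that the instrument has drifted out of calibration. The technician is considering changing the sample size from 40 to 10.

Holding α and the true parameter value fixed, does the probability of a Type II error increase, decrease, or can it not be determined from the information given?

Reducing n widens both sampling distributions, so the test has less ability to distinguish Ha from H₀.

It increases.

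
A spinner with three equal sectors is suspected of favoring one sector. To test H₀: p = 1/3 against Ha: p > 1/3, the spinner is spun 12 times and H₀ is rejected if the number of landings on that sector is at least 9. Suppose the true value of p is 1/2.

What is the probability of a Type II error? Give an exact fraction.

3797/4096

β = P(fail to reject H₀ | Ha true) = P(S ≤ 8 | p = 1/2), S ~ Binomial(12, 1/2).
Equivalently, β = 1 − P(S ≥ 9) = 3797/4096.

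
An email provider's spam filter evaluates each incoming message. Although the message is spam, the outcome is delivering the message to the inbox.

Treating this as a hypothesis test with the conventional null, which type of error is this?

Type II error

The null hypothesis here is that the message is legitimate (not spam).
'Delivering the message to the inbox' corresponds to failing to reject H₀.
H₀ was not rejected but H₀ is false — a Type II error (false negative).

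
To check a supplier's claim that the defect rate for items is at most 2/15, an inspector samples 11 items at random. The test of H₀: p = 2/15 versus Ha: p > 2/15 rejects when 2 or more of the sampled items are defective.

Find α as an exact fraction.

764941728932/1729951171875

The significance level is the probability, assuming p = 2/15, of seeing 2 or more defectives in 11 draws.
Via the complement, α = 1 − Σ_{j=0}^{1} C(11,j)(2/15)^j(13/15)^{11-j} = 764941728932/1729951171875.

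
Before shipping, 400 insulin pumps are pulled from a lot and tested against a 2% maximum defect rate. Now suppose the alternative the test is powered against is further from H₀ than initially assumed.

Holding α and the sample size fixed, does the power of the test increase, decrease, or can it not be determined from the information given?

It increases.

A larger true effect moves the Ha sampling distribution further from the H₀ critical value, making rejection more likely when Ha is true.
Since power = 1 − β and β decreases, power increases.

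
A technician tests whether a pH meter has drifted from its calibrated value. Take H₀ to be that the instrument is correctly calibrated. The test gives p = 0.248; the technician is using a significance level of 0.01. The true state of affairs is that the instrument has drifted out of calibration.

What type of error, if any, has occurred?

Type II error

Since p = 0.248 ≥ α = 0.01, H₀ is not rejected.
H₀ is false (actually the instrument has drifted out of calibration).
Failing to reject a false H₀ is a Type II error.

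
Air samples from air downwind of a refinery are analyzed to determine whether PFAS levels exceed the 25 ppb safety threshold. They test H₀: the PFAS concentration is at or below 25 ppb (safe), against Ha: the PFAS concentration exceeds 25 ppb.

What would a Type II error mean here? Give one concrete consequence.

A Type II error would mean concluding that the PFAS concentration is at or below 25 ppb (safe) (or at least failing to establish that the PFAS concentration exceeds 25 ppb) when in fact the PFAS concentration exceeds 25 ppb. Consequence: a site with unsafe PFAS levels is certified clean, and people continue to be exposed.

A Type II error is failing to reject H₀ when H₀ is false.
Here that means certifying the site as safe when actually the PFAS concentration exceeds 25 ppb.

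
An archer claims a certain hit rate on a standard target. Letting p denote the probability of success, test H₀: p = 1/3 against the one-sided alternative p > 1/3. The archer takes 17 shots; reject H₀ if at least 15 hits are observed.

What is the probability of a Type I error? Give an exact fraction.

The Type I error probability is α = P(K ≥ 15) computed under H₀, where K ~ Binomial(17, 1/3).
P(K ≥ 15) = Σ_{j=15}^{17} C(17,j)·(1/3)^j·(2/3)^{17-j} = 193/43046721.

193/43046721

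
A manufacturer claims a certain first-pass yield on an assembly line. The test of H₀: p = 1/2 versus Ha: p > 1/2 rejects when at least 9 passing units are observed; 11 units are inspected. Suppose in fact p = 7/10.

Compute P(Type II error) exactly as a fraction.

2749038183/4000000000

β = P(fail to reject H₀ | Ha true) = P(S ≤ 8 | p = 7/10), S ~ Binomial(11, 7/10).
Adding the binomial probabilities P(S=0)+…+P(S=8) at p = 7/10 gives 2749038183/4000000000.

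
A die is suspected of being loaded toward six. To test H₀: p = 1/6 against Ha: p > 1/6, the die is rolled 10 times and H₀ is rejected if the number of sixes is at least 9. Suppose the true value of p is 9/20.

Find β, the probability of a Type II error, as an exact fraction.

Under the alternative p = 9/20, K ~ Binomial(10, 9/20); β is the probability the test does not reject, P(K < 9).
Summing C(10,j)·(9/20)^j·(11/20)^{10-j} for j = 0..8 gives 10193896961809/10240000000000.

10193896961809/10240000000000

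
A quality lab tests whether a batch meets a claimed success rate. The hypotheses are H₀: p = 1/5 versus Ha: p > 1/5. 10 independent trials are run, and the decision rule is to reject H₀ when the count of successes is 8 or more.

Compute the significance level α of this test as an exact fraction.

Under H₀, Y ~ Binomial(10, 1/5), and α = P(Y ≥ 8).
P(Y ≥ 8) = Σ_{j=8}^{10} C(10,j)·(1/5)^j·(4/5)^{10-j} = 761/9765625.

761/9765625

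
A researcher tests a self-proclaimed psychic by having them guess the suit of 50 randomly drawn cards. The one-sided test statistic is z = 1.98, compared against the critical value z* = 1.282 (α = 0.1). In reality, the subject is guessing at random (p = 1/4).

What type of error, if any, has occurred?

The conventional null hypothesis is that the subject is guessing at random (p = 1/4).
Since z = 1.98 > z* = 1.282, H₀ is rejected.
H₀ is true (actually the subject is guessing at random (p = 1/4)).
Rejecting a true H₀ is a Type I error.

Type I error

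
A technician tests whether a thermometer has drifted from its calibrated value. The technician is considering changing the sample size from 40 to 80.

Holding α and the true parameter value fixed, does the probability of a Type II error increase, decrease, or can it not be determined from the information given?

It decreases.

Increasing n separates the H₀ and Ha sampling distributions, so under Ha fewer outcomes land in the acceptance region.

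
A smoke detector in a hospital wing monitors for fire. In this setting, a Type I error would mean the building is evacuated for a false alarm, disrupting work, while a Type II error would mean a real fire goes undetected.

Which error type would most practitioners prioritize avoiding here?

Type II error

The Type II consequence (a real fire goes undetected) is more severe than the Type I consequence (the building is evacuated for a false alarm, disrupting work).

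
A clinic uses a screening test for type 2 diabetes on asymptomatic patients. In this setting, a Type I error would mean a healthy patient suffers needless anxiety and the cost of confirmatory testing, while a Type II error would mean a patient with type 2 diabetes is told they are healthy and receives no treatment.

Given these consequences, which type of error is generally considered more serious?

Type II error

The Type II consequence (a patient with type 2 diabetes is told they are healthy and receives no treatment) is more severe than the Type I consequence (a healthy patient suffers needless anxiety and the cost of confirmatory testing).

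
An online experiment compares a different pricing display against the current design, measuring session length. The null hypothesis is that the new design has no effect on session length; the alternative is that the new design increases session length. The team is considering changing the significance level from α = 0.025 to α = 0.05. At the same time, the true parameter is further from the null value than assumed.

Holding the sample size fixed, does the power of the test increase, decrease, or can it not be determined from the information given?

It increases.

With a larger α the critical value moves toward the center, so more of the Ha sampling distribution lies in the rejection region. A larger true effect moves the Ha sampling distribution further from the H₀ critical value, making rejection more likely when Ha is true. Both changes push β in the same direction.
Since power = 1 − β and β decreases, power increases.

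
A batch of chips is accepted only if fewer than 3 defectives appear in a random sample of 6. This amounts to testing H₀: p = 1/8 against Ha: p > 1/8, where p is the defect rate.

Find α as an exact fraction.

α = P(reject H₀ | H₀ true) = P(X ≥ 3 | p = 1/8), X ~ Binomial(6, 1/8).
Computing the lower-tail complement: 1 − 127253/131072 = 3819/131072.

3819/131072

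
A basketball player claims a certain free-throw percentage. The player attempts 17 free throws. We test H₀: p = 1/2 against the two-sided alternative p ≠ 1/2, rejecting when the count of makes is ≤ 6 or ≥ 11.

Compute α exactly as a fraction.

α = P(X ≤ 6 or X ≥ 11 | p = 1/2), X ~ Binomial(17, 1/2).
Each tail has probability (1 + 17 + 136 + 680 + 2380 + 6188 + 12376)/131072; doubling gives α = 43556/131072 = 10889/32768.

10889/32768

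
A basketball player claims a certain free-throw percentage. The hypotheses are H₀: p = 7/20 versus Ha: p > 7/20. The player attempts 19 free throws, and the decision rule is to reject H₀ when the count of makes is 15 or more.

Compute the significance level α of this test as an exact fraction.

30172619187361172599/262144000000000000000000

The Type I error probability is α = P(Y ≥ 15) computed under H₀, where Y ~ Binomial(19, 7/20).
Summing C(19,j)(7/20)^j(13/20)^{19−j} for j = 15,…,19 gives 30172619187361172599/262144000000000000000000.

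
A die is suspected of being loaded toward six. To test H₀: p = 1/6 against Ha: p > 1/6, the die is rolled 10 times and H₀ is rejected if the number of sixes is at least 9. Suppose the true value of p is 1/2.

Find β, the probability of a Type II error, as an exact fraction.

β = P(fail to reject H₀ | Ha true) = P(Y ≤ 8 | p = 1/2), Y ~ Binomial(10, 1/2).
Adding the binomial probabilities P(Y=0)+…+P(Y=8) at p = 1/2 gives 1013/1024.

1013/1024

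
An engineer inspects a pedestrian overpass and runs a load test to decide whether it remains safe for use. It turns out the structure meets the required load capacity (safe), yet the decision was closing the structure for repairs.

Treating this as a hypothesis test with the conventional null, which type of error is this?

The null hypothesis here is that the structure meets the required load capacity (safe).
'Closing the structure for repairs' corresponds to rejecting H₀.
H₀ was rejected but H₀ is true — a Type I error (false positive).

Type I error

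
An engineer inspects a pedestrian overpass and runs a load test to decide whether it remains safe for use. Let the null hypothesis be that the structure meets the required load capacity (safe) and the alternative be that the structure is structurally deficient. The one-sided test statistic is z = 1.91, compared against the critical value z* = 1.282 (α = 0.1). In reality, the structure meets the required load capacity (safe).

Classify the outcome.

Since z = 1.91 > z* = 1.282, H₀ is rejected.
H₀ is true (actually the structure meets the required load capacity (safe)).
Rejecting a true H₀ is a Type I error.

Type I error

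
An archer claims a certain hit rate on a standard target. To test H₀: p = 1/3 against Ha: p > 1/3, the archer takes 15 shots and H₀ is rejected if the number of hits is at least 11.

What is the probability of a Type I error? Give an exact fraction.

25931/14348907

α = P(reject H₀ | H₀ true) = P(Y ≥ 11 | p = 1/3), with Y ~ Binomial(15, 1/3).
P(Y ≥ 11) = Σ_{j=11}^{15} C(15,j)·(1/3)^j·(2/3)^{15-j} = 25931/14348907.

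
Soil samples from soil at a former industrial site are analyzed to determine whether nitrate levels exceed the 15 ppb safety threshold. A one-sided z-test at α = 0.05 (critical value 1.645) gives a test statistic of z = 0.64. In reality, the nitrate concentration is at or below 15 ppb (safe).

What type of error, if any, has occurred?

No error (correct decision).

The conventional null hypothesis is that the nitrate concentration is at or below 15 ppb (safe).
Since z = 0.64 ≤ z* = 1.645, H₀ is not rejected.
H₀ is true (actually the nitrate concentration is at or below 15 ppb (safe)).
The decision matches the true state — no error.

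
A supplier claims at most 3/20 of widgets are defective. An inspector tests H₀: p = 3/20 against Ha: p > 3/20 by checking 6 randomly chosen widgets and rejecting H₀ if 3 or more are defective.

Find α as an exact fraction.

302967/6400000

α = P(reject H₀ | H₀ true) = P(X ≥ 3 | p = 3/20), X ~ Binomial(6, 3/20).
Computing the lower-tail complement: 1 − 6097033/6400000 = 302967/6400000.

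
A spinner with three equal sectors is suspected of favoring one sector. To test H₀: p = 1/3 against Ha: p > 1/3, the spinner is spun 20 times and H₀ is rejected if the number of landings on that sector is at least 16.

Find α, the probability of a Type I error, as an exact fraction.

29147/1162261467

α = P(reject H₀ | H₀ true) = P(S ≥ 16 | p = 1/3), with S ~ Binomial(20, 1/3).
Adding the binomial terms for j = 16 through 20 with p = 1/3 yields 29147/1162261467.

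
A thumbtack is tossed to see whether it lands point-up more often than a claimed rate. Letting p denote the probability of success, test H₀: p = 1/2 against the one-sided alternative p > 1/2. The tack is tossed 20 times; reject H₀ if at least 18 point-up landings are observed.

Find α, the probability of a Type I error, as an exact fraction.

α = P(reject H₀ | H₀ true) = P(K ≥ 18 | p = 1/2), with K ~ Binomial(20, 1/2).
Summing the upper tail: (190 + 20 + 1) / 2^20 = 211/1048576.

211/1048576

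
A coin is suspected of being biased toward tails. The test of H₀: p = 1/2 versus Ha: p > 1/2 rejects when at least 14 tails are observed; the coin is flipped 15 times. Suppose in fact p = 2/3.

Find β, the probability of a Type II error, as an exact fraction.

Under the alternative p = 2/3, S ~ Binomial(15, 2/3); β is the probability the test does not reject, P(S < 14).
Summing C(15,j)·(2/3)^j·(1/3)^{15-j} for j = 0..13 gives 14070379/14348907.

14070379/14348907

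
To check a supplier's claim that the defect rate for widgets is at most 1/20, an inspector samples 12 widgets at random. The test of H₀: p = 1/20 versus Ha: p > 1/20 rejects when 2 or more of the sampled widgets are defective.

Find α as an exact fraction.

Under H₀, Y ~ Binomial(12, 1/20); the Type I error rate is P(Y ≥ 2).
Computing the lower-tail complement: 1 − 3611198025844789/4096000000000000 = 484801974155211/4096000000000000.

484801974155211/4096000000000000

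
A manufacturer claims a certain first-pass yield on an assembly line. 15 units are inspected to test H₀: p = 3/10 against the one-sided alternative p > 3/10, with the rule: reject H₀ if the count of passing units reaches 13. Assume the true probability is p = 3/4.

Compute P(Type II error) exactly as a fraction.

820244467/1073741824

A Type II error is failing to reject when Ha holds: with p = 3/4, β = P(S ≤ 12).
Equivalently, β = 1 − P(S ≥ 13) = 820244467/1073741824.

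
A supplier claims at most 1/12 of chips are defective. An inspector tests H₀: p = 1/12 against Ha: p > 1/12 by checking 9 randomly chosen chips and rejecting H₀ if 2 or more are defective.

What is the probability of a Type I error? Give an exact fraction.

218150683/1289945088

Under H₀, S ~ Binomial(9, 1/12); the Type I error rate is P(S ≥ 2).
α = 1 − P(S ≤ 1) = 1 − 1071794405/1289945088 = 218150683/1289945088.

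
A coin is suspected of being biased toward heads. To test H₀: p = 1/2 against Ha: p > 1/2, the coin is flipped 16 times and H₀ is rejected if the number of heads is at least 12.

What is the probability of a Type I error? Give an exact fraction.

Under H₀, K ~ Binomial(16, 1/2), and α = P(K ≥ 12).
Summing the upper tail: (1820 + 560 + 120 + 16 + 1) / 2^16 = 2517/65536.

2517/65536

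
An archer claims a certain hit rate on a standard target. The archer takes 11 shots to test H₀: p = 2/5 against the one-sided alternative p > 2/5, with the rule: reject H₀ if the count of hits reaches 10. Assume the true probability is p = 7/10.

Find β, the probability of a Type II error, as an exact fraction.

2217524751/2500000000

β = P(fail to reject H₀ | Ha true) = P(Y ≤ 9 | p = 7/10), Y ~ Binomial(11, 7/10).
Adding the binomial probabilities P(Y=0)+…+P(Y=9) at p = 7/10 gives 2217524751/2500000000.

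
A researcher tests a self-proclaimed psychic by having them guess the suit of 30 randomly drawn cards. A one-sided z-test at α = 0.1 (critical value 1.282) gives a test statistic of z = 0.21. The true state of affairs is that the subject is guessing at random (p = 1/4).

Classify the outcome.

No error — this is a correct decision.

The conventional null hypothesis is that the subject is guessing at random (p = 1/4).
Since z = 0.21 ≤ z* = 1.282, H₀ is not rejected.
H₀ is true (actually the subject is guessing at random (p = 1/4)).
The decision matches the true state — no error.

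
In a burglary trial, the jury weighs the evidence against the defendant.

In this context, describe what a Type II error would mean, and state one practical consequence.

With the conventional null hypothesis that the defendant is innocent:
A Type II error is failing to reject H₀ when H₀ is false.
Here that means acquitting the defendant when actually the defendant is guilty.

A Type II error would mean concluding that the defendant is innocent (or at least failing to establish that the defendant is guilty) when in fact the defendant is guilty. Consequence: a guilty person goes free.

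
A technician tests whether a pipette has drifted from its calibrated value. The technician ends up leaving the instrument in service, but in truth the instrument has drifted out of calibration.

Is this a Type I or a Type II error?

Type II error

The null hypothesis here is that the instrument is correctly calibrated.
'Leaving the instrument in service' corresponds to failing to reject H₀.
H₀ was not rejected but H₀ is false — a Type II error (false negative).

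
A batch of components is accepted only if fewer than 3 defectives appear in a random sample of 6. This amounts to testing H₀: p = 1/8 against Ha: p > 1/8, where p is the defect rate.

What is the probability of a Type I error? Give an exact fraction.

3819/131072

Under H₀, K ~ Binomial(6, 1/8); the Type I error rate is P(K ≥ 3).
Computing the lower-tail complement: 1 − 127253/131072 = 3819/131072.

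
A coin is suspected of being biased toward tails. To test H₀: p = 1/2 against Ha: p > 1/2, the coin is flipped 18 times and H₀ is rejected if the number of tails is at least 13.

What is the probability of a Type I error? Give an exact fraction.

The Type I error probability is α = P(S ≥ 13) computed under H₀, where S ~ Binomial(18, 1/2).
P(S ≥ 13) = [C(18,13) + C(18,14) + C(18,15) + C(18,16) + C(18,17) + C(18,18)] / 2^18 = (8568 + 3060 + 816 + 153 + 18 + 1) / 262144 = 12616/262144 = 1577/32768.

1577/32768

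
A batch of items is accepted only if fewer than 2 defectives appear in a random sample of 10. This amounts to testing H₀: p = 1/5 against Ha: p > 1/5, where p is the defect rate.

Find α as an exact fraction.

Under H₀, S ~ Binomial(10, 1/5); the Type I error rate is P(S ≥ 2).
Via the complement, α = 1 − Σ_{j=0}^{1} C(10,j)(1/5)^j(4/5)^{10-j} = 6095609/9765625.

6095609/9765625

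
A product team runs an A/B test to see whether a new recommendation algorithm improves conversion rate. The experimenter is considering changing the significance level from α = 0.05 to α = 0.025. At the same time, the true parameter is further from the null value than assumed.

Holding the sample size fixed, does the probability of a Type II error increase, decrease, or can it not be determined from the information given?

Cannot be determined from the information given.

The first change alone would make β increase; the second alone would make β decrease. Which effect dominates depends on the magnitudes, which are not given.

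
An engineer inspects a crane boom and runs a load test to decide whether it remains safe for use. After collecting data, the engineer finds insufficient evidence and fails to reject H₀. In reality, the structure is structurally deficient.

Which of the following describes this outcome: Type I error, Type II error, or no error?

Type II error

The conventional null hypothesis here is that the structure meets the required load capacity (safe).
H₀ was not rejected, but H₀ is actually false.
Failing to reject a false null hypothesis is a Type II error (false negative).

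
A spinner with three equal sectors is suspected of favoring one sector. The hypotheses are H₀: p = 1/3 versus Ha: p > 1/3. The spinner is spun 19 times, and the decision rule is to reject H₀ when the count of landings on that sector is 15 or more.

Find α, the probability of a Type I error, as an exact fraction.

23497/387420489

α = P(reject H₀ | H₀ true) = P(S ≥ 15 | p = 1/3), with S ~ Binomial(19, 1/3).
Adding the binomial terms for j = 15 through 19 with p = 1/3 yields 23497/387420489.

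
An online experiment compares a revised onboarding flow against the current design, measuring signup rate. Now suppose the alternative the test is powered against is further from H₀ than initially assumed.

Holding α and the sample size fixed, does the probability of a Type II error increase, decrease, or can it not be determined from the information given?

A larger true effect moves the Ha sampling distribution further from the H₀ critical value, making rejection more likely when Ha is true.

It decreases.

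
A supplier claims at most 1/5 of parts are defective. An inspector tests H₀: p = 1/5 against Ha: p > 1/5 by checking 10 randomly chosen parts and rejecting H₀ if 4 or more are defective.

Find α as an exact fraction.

1180409/9765625

α = P(reject H₀ | H₀ true) = P(X ≥ 4 | p = 1/5), X ~ Binomial(10, 1/5).
α = 1 − P(X ≤ 3) = 1 − 8585216/9765625 = 1180409/9765625.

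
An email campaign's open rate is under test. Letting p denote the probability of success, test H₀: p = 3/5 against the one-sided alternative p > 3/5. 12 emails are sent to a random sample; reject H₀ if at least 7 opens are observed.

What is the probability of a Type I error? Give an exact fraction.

162404433/244140625

The Type I error probability is α = P(Y ≥ 7) computed under H₀, where Y ~ Binomial(12, 3/5).
P(Y ≥ 7) = Σ_{j=7}^{12} C(12,j)·(3/5)^j·(2/5)^{12-j} = 162404433/244140625.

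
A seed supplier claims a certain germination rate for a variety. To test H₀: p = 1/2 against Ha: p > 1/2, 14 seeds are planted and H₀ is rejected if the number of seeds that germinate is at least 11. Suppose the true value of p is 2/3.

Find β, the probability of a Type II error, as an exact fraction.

3533689/4782969

Under the alternative p = 2/3, X ~ Binomial(14, 2/3); β is the probability the test does not reject, P(X < 11).
Summing C(14,j)·(2/3)^j·(1/3)^{14-j} for j = 0..10 gives 3533689/4782969.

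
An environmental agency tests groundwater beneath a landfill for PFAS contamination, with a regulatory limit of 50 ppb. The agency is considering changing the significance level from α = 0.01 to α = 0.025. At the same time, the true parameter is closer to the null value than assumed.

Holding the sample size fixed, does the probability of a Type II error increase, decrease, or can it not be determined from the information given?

Cannot be determined from the information given.

The first change alone would make β decrease; the second alone would make β increase. Which effect dominates depends on the magnitudes, which are not given.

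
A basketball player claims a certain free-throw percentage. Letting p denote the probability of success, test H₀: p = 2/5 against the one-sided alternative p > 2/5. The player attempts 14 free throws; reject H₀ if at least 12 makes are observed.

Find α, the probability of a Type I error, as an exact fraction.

3715072/6103515625

Under H₀, S ~ Binomial(14, 2/5), and α = P(S ≥ 12).
P(S ≥ 12) = Σ_{j=12}^{14} C(14,j)·(2/5)^j·(3/5)^{14-j} = 3715072/6103515625.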